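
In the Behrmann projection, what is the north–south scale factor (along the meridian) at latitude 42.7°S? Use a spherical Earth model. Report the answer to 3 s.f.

0.849

Behrmann is a cylindrical equal-area projection with standard parallels at ±30°. A cylindrical equal-area projection with standard parallel φ₀ has meridian scale h = cos φ / cos φ₀ and parallel scale k = cos φ₀ / cos φ (so areas are preserved, h·k = 1).
h = cos 42.7° / cos 30° = 0.7349/0.8660 = 0.8486.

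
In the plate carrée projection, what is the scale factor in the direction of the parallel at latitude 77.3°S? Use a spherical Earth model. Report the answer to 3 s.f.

For the equirectangular projection with φ₀ = 0 (plate carrée), h = 1 along meridians and k = sec φ along parallels.
k = 1/cos 77.3° = 1/0.2198 = 4.549.

4.55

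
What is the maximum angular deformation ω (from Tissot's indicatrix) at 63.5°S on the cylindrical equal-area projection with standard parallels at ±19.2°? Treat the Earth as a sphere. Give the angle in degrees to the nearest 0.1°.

78.8°

A cylindrical equal-area projection with standard parallel φ₀ has meridian scale h = cos φ / cos φ₀ and parallel scale k = cos φ₀ / cos φ (so areas are preserved, h·k = 1).
At 63.5°: h = 0.4725, k = 2.116; principal scales a = 2.116, b = 0.4725.
sin(ω/2) = (a − b)/(a + b) = 1.644/2.589 = 0.6350, so ω = 2 arcsin(0.6350) ≈ 78.8°.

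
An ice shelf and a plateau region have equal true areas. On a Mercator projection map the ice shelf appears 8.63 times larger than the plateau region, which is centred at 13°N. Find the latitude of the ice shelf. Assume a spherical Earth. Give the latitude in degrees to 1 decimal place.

On Mercator, (apparent₁)/(apparent₂) = sec²φ₁ / sec²φ₂ when true areas are equal.
cos²φ₂ / cos²φ₁ = 8.63  ⇒  cos φ₁ = cos 13° / √8.63 = 0.9744/2.938 = 0.3317.
φ₁ = arccos(0.3317) ≈ 70.6°.

70.6°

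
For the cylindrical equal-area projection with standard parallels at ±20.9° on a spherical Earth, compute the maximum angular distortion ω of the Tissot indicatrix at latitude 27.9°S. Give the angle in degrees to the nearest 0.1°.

For cylindrical equal-area with standard parallel φ₀, h = cos φ / cos φ₀ and k = cos φ₀ / cos φ, so h·k = 1.
At 27.9°: h = 0.9460, k = 1.057; principal scales a = 1.057, b = 0.9460.
sin(ω/2) = (a − b)/(a + b) = 0.1111/2.003 = 0.05545, so ω = 2 arcsin(0.05545) ≈ 6.4°.

6.4°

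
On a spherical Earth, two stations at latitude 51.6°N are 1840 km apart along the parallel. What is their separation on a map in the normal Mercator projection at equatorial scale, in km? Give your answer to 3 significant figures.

Mercator is conformal, so the point scale is isotropic: h = k = sec φ = 1/cos φ.
Along the parallel, k = sec 51.6° = 1/0.6211 = 1.610.
Map distance = 1840 × 1.610 ≈ 2960 km.

2960 km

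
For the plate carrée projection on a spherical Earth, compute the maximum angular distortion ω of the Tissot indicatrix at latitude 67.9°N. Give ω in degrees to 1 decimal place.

53.9°

In the plate carrée (x = Rλ, y = Rφ), meridians are true-scale (h = 1) and parallels are stretched by k = sec φ.
At 67.9°: h = 1.000, k = 2.658; principal scales a = 2.658, b = 1.000.
sin(ω/2) = (a − b)/(a + b) = 1.658/3.658 = 0.4533, so ω = 2 arcsin(0.4533) ≈ 53.9°.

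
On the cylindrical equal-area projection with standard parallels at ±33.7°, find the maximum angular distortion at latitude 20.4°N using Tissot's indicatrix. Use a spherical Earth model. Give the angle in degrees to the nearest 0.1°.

13.6°

A cylindrical equal-area projection with standard parallel φ₀ has meridian scale h = cos φ / cos φ₀ and parallel scale k = cos φ₀ / cos φ (so areas are preserved, h·k = 1).
At 20.4°: h = 1.127, k = 0.8876; principal scales a = 1.127, b = 0.8876.
sin(ω/2) = (a − b)/(a + b) = 0.2390/2.014 = 0.1186, so ω = 2 arcsin(0.1186) ≈ 13.6°.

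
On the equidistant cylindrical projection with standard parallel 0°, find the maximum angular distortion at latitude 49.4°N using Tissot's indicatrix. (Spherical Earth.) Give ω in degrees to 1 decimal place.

24.4°

For the equirectangular projection with φ₀ = 0 (plate carrée), h = 1 along meridians and k = sec φ along parallels.
At 49.4°: h = 1.000, k = 1.537; principal scales a = 1.537, b = 1.000.
sin(ω/2) = (a − b)/(a + b) = 0.5366/2.537 = 0.2116, so ω = 2 arcsin(0.2116) ≈ 24.4°.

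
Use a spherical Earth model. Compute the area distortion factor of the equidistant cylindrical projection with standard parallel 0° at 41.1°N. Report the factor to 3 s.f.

1.33

For the equirectangular projection with φ₀ = 0 (plate carrée), h = 1 along meridians and k = sec φ along parallels.
Areal scale = h·k = 1 × sec φ; at 41.1°, h = 1.000, k = 1.327, so h·k = 1.327.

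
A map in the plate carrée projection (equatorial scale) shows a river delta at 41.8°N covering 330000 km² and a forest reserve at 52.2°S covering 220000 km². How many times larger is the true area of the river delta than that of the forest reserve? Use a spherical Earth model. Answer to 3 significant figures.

On the plate carrée, areal scale = h·k = 1 × sec φ, so true area = apparent × cos φ.
True area of river delta: 330000 × cos(41.8°) = 330000 × 0.7455 = 246000 km².
True area of forest reserve: 220000 × cos(52.2°) = 220000 × 0.6129 = 134800 km².
Ratio = 246000 / 134800 ≈ 1.82.

1.82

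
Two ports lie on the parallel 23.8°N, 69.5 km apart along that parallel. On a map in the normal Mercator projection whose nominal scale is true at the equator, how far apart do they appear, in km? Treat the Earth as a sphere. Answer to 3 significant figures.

The Mercator projection is conformal; its linear scale factor is the same in every direction and equals sec φ = 1/cos φ.
Along the parallel, k = sec 23.8° = 1/0.9150 = 1.093.
Map distance = 69.5 × 1.093 ≈ 76.0 km.

76.0 km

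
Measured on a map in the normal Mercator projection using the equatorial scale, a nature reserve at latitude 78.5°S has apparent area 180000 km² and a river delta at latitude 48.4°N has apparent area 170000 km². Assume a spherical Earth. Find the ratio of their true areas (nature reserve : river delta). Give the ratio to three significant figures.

Since Mercator area scale is 1/cos²φ, the true area equals the apparent area multiplied by cos²φ.
True area of nature reserve: 180000 × cos²(78.5°) = 180000 × 0.03975 = 7155 km².
True area of river delta: 170000 × cos²(48.4°) = 170000 × 0.4408 = 74940 km².
Ratio = 7155 / 74940 ≈ 0.0955.

0.0955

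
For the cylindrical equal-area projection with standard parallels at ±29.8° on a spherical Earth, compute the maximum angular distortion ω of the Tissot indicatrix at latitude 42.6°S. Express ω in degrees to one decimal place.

Cylindrical equal-area (φ₀ = 29.8°): h = cos φ / cos 29.8° along meridians, k = cos 29.8° / cos φ along parallels; h·k = 1.
At 42.6°: h = 0.8483, k = 1.179; principal scales a = 1.179, b = 0.8483.
sin(ω/2) = (a − b)/(a + b) = 0.3306/2.027 = 0.1631, so ω = 2 arcsin(0.1631) ≈ 18.8°.

18.8°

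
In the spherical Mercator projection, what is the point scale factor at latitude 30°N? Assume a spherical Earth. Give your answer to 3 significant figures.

1.15

The Mercator projection is conformal; its linear scale factor is the same in every direction and equals sec φ = 1/cos φ.
k = 1/cos 30° = 1/0.8660 = 1.155.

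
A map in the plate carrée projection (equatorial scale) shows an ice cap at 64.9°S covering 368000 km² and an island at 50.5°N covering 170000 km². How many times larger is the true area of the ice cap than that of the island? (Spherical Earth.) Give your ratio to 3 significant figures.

On the plate carrée, areal scale = h·k = 1 × sec φ, so true area = apparent × cos φ.
True area of ice cap: 368000 × cos(64.9°) = 368000 × 0.4242 = 156100 km².
True area of island: 170000 × cos(50.5°) = 170000 × 0.6361 = 108100 km².
Ratio = 156100 / 108100 ≈ 1.44.

1.44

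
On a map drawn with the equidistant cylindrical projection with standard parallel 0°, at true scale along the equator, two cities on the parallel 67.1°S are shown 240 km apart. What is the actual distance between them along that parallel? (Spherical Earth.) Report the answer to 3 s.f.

Plate carrée maps x = Rλ, y = Rφ. The meridian scale is h = 1 and the parallel scale is k = 1/cos φ = sec φ.
Along the parallel at 67.1°, map distances are exaggerated by k = sec 67.1° = 2.570.
True distance = 240 / 2.570 = 240 × cos 67.1° ≈ 93.4 km.

93.4 km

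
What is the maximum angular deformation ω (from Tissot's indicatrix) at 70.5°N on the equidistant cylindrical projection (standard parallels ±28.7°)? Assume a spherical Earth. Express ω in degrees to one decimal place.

In the equirectangular projection with standard parallel φ₀ = 28.7° (x = Rλ cos φ₀, y = Rφ), meridians are true-scale (h = 1) and the parallel scale is k = cos φ₀ / cos φ.
At 70.5°: h = 1.000, k = 2.628; principal scales a = 2.628, b = 1.000.
sin(ω/2) = (a − b)/(a + b) = 1.628/3.628 = 0.4487, so ω = 2 arcsin(0.4487) ≈ 53.3°.

53.3°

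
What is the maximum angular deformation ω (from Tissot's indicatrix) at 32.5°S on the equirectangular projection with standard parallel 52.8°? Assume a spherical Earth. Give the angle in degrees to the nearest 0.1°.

In the equirectangular projection with standard parallel φ₀ = 52.8° (x = Rλ cos φ₀, y = Rφ), meridians are true-scale (h = 1) and the parallel scale is k = cos φ₀ / cos φ.
At 32.5°: h = 1.000, k = 0.7169; principal scales a = 1.000, b = 0.7169.
sin(ω/2) = (a − b)/(a + b) = 0.2831/1.717 = 0.1649, so ω = 2 arcsin(0.1649) ≈ 19.0°.

19.0°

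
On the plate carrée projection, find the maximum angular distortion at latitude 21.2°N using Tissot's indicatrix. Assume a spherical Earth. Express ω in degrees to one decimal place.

For the equirectangular projection with φ₀ = 0 (plate carrée), h = 1 along meridians and k = sec φ along parallels.
At 21.2°: h = 1.000, k = 1.073; principal scales a = 1.073, b = 1.000.
sin(ω/2) = (a − b)/(a + b) = 0.07259/2.073 = 0.03502, so ω = 2 arcsin(0.03502) ≈ 4.0°.

4.0°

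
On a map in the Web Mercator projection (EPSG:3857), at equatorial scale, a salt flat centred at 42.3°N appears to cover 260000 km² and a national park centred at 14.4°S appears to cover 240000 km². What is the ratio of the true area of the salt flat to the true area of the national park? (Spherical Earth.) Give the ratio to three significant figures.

Mercator's areal exaggeration is sec²φ; hence true area = (apparent area) · cos²φ.
True area of salt flat: 260000 × cos²(42.3°) = 260000 × 0.5471 = 142200 km².
True area of national park: 240000 × cos²(14.4°) = 240000 × 0.9382 = 225200 km².
Ratio = 142200 / 225200 ≈ 0.632.

0.632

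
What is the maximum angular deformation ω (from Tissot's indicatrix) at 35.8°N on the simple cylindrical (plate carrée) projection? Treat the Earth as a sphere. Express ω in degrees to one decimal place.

12.0°

Plate carrée maps x = Rλ, y = Rφ. The meridian scale is h = 1 and the parallel scale is k = 1/cos φ = sec φ.
At 35.8°: h = 1.000, k = 1.233; principal scales a = 1.233, b = 1.000.
sin(ω/2) = (a − b)/(a + b) = 0.2329/2.233 = 0.1043, so ω = 2 arcsin(0.1043) ≈ 12.0°.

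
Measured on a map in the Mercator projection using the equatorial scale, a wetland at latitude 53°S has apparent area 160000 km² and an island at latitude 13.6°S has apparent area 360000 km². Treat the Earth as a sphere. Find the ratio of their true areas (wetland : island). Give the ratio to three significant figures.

Mercator's areal exaggeration is sec²φ; hence true area = (apparent area) · cos²φ.
True area of wetland: 160000 × cos²(53°) = 160000 × 0.3622 = 57950 km².
True area of island: 360000 × cos²(13.6°) = 360000 × 0.9447 = 340100 km².
Ratio = 57950 / 340100 ≈ 0.170.

0.170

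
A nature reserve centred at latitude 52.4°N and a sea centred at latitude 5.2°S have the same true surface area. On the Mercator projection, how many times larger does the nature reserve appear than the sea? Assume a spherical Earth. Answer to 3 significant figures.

Mercator is conformal with k = sec φ, so areal scale = k² = sec²φ.
At 52.4°: sec²(52.4°) = 1/0.6101² = 2.686.
At 5.2°: sec²(5.2°) = 1/0.9959² = 1.008.
Ratio = 2.686/1.008 = cos²(5.2°)/cos²(52.4°) ≈ 2.66.

2.66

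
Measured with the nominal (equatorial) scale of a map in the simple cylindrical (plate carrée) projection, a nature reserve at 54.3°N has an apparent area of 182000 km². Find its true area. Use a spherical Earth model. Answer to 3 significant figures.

106000 km²

Plate carrée maps x = Rλ, y = Rφ. The meridian scale is h = 1 and the parallel scale is k = 1/cos φ = sec φ.
Areal scale = h·k = 1 × sec φ; at 54.3°, h = 1.000, k = 1.714, so h·k = 1.714.
True area = apparent / (areal scale) = 182000 / 1.714 ≈ 106000 km².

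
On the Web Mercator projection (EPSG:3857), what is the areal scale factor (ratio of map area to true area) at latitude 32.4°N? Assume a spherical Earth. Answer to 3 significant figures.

1.40

For Mercator, h = k = sec φ (a conformal cylindrical projection has a single point scale, 1/cos φ).
Areal scale = k² = sec²φ = 1/cos²(32.4°) = 1/0.8443² = 1.403.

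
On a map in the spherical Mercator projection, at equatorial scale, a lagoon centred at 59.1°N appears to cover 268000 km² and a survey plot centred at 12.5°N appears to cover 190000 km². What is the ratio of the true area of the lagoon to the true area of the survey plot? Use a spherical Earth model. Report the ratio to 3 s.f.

0.390

Since Mercator area scale is 1/cos²φ, the true area equals the apparent area multiplied by cos²φ.
True area of lagoon: 268000 × cos²(59.1°) = 268000 × 0.2637 = 70680 km².
True area of survey plot: 190000 × cos²(12.5°) = 190000 × 0.9532 = 181100 km².
Ratio = 70680 / 181100 ≈ 0.390.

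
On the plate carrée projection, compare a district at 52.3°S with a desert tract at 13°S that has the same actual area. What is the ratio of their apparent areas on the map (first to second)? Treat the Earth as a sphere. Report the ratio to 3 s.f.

Plate carrée maps x = Rλ, y = Rφ. The meridian scale is h = 1 and the parallel scale is k = 1/cos φ = sec φ.
Areal scale at 52.3°: h·k = 1.000 × 1.635 = 1.635.
Areal scale at 13°: h·k = 1.000 × 1.026 = 1.026.
Ratio = 1.635/1.026 ≈ 1.59.

1.59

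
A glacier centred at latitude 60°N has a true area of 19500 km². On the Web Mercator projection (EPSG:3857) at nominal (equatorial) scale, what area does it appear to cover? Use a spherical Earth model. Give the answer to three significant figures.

For Mercator, h = k = sec φ (a conformal cylindrical projection has a single point scale, 1/cos φ).
Areal scale = k² = sec²φ = 1/cos²(60°) = 1/0.5000² = 4.000.
Apparent area = 19500 × 4.000 ≈ 78000 km².

78000 km²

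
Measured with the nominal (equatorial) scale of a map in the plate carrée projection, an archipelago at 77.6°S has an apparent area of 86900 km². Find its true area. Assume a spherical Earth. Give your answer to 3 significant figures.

In the plate carrée (x = Rλ, y = Rφ), meridians are true-scale (h = 1) and parallels are stretched by k = sec φ.
Areal scale = h·k = 1 × sec φ; at 77.6°, h = 1.000, k = 4.657, so h·k = 4.657.
True area = apparent / (areal scale) = 86900 / 4.657 ≈ 18700 km².

18700 km²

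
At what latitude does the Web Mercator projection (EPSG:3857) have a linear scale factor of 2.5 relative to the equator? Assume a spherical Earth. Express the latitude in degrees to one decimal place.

66.4°

Mercator scale is k = sec φ = 1/cos φ.
1/cos φ = 2.5  ⇒  cos φ = 0.4000  ⇒  φ = arccos(0.4000) ≈ 66.4°.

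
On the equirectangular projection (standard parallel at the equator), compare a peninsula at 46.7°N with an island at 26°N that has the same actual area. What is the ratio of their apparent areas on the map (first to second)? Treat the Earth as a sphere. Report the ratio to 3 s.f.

1.31

For the equirectangular projection with φ₀ = 0 (plate carrée), h = 1 along meridians and k = sec φ along parallels.
Areal scale at 46.7°: h·k = 1.000 × 1.458 = 1.458.
Areal scale at 26°: h·k = 1.000 × 1.113 = 1.113.
Ratio = 1.458/1.113 ≈ 1.31.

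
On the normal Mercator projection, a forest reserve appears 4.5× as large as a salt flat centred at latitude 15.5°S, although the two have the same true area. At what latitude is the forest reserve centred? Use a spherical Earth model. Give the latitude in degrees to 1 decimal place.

63.0°

For equal true areas on Mercator, apparent areas scale as sec²φ, so the ratio is cos²φ₂ / cos²φ₁.
cos²φ₂ / cos²φ₁ = 4.5  ⇒  cos φ₁ = cos 15.5° / √4.5 = 0.9636/2.121 = 0.4543.
φ₁ = arccos(0.4543) ≈ 63.0°.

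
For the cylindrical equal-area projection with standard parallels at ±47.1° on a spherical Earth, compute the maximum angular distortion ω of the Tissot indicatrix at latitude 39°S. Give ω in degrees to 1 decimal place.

15.1°

For cylindrical equal-area with standard parallel φ₀, h = cos φ / cos φ₀ and k = cos φ₀ / cos φ, so h·k = 1.
At 39°: h = 1.142, k = 0.8759; principal scales a = 1.142, b = 0.8759.
sin(ω/2) = (a − b)/(a + b) = 0.2657/2.018 = 0.1317, so ω = 2 arcsin(0.1317) ≈ 15.1°.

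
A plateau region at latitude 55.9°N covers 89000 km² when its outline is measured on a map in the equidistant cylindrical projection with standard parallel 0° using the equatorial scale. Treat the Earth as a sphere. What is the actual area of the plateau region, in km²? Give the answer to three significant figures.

Plate carrée maps x = Rλ, y = Rφ. The meridian scale is h = 1 and the parallel scale is k = 1/cos φ = sec φ.
Areal scale = h·k = 1 × sec φ; at 55.9°, h = 1.000, k = 1.784, so h·k = 1.784.
True area = apparent / (areal scale) = 89000 / 1.784 ≈ 49900 km².

49900 km²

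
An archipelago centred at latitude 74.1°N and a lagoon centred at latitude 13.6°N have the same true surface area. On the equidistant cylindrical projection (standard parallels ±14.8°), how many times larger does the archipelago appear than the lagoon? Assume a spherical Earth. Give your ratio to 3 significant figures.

The equidistant cylindrical projection with φ₀ = 14.8° has h = 1 (meridians true) and k = cos φ₀ / cos φ along parallels.
Areal scale at 74.1°: h·k = 1.000 × 3.529 = 3.529.
Areal scale at 13.6°: h·k = 1.000 × 0.9947 = 0.9947.
Ratio = 3.529/0.9947 ≈ 3.55.

3.55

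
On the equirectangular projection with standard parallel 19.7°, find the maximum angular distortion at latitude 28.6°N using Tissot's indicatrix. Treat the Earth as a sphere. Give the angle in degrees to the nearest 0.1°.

In the equirectangular projection with standard parallel φ₀ = 19.7° (x = Rλ cos φ₀, y = Rφ), meridians are true-scale (h = 1) and the parallel scale is k = cos φ₀ / cos φ.
At 28.6°: h = 1.000, k = 1.072; principal scales a = 1.072, b = 1.000.
sin(ω/2) = (a − b)/(a + b) = 0.07231/2.072 = 0.03489, so ω = 2 arcsin(0.03489) ≈ 4.0°.

4.0°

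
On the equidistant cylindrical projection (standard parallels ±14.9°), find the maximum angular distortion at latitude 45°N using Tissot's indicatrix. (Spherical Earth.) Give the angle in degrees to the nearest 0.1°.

With standard parallel φ₀ = 14.9°, the equirectangular projection gives x = Rλ cos φ₀, y = Rφ, so h = 1 and k = cos 14.9° / cos φ.
At 45°: h = 1.000, k = 1.367; principal scales a = 1.367, b = 1.000.
sin(ω/2) = (a − b)/(a + b) = 0.3667/2.367 = 0.1549, so ω = 2 arcsin(0.1549) ≈ 17.8°.

17.8°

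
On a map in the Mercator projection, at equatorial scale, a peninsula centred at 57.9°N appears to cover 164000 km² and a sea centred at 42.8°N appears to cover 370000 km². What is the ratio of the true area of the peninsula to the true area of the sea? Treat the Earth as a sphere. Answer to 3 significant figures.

0.232

On Mercator the areal scale is sec²φ, so true area = apparent × cos²φ.
True area of peninsula: 164000 × cos²(57.9°) = 164000 × 0.2824 = 46310 km².
True area of sea: 370000 × cos²(42.8°) = 370000 × 0.5384 = 199200 km².
Ratio = 46310 / 199200 ≈ 0.232.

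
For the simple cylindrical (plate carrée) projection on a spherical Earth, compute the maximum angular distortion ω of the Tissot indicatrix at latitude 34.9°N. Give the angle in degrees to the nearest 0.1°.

Plate carrée maps x = Rλ, y = Rφ. The meridian scale is h = 1 and the parallel scale is k = 1/cos φ = sec φ.
At 34.9°: h = 1.000, k = 1.219; principal scales a = 1.219, b = 1.000.
sin(ω/2) = (a − b)/(a + b) = 0.2193/2.219 = 0.09881, so ω = 2 arcsin(0.09881) ≈ 11.3°.

11.3°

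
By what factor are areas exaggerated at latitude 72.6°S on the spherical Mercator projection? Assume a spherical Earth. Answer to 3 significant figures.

11.2

For Mercator, h = k = sec φ (a conformal cylindrical projection has a single point scale, 1/cos φ).
Areal scale = k² = sec²φ = 1/cos²(72.6°) = 1/0.2990² = 11.18.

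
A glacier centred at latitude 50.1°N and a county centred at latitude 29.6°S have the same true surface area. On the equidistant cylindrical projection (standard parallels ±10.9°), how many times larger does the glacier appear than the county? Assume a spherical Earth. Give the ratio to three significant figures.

1.36

With standard parallel φ₀ = 10.9°, the equirectangular projection gives x = Rλ cos φ₀, y = Rφ, so h = 1 and k = cos 10.9° / cos φ.
Areal scale at 50.1°: h·k = 1.000 × 1.531 = 1.531.
Areal scale at 29.6°: h·k = 1.000 × 1.129 = 1.129.
Ratio = 1.531/1.129 ≈ 1.36.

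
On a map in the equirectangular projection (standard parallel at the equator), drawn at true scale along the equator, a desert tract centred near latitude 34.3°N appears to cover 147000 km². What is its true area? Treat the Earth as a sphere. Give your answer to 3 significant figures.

Plate carrée maps x = Rλ, y = Rφ. The meridian scale is h = 1 and the parallel scale is k = 1/cos φ = sec φ.
Areal scale = h·k = 1 × sec φ; at 34.3°, h = 1.000, k = 1.211, so h·k = 1.211.
True area = apparent / (areal scale) = 147000 / 1.211 ≈ 121000 km².

121000 km²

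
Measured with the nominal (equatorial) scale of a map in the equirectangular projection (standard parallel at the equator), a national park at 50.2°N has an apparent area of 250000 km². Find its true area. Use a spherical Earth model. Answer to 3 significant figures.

In the plate carrée (x = Rλ, y = Rφ), meridians are true-scale (h = 1) and parallels are stretched by k = sec φ.
Areal scale = h·k = 1 × sec φ; at 50.2°, h = 1.000, k = 1.562, so h·k = 1.562.
True area = apparent / (areal scale) = 250000 / 1.562 ≈ 160000 km².

160000 km²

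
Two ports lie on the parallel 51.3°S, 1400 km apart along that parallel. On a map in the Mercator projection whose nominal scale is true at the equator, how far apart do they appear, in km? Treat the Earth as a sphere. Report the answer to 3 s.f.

For Mercator, h = k = sec φ (a conformal cylindrical projection has a single point scale, 1/cos φ).
Along the parallel, k = sec 51.3° = 1/0.6252 = 1.599.
Map distance = 1400 × 1.599 ≈ 2240 km.

2240 km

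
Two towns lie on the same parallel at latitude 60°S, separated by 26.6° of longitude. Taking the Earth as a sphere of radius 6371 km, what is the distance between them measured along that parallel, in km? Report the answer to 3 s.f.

1480 km

Arc length along a parallel = R cos φ · Δλ (with Δλ in radians).
= 6371 × cos 60° × (26.6° × π/180) = 6371 × 0.5000 × 0.4643 ≈ 1480 km.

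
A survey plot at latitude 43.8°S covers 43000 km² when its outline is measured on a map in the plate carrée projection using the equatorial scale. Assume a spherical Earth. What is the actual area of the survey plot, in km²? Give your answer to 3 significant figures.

In the plate carrée (x = Rλ, y = Rφ), meridians are true-scale (h = 1) and parallels are stretched by k = sec φ.
Areal scale = h·k = 1 × sec φ; at 43.8°, h = 1.000, k = 1.386, so h·k = 1.386.
True area = apparent / (areal scale) = 43000 / 1.386 ≈ 31000 km².

31000 km²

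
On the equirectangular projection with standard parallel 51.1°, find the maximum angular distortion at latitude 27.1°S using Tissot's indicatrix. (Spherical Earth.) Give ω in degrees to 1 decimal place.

19.9°

In the equirectangular projection with standard parallel φ₀ = 51.1° (x = Rλ cos φ₀, y = Rφ), meridians are true-scale (h = 1) and the parallel scale is k = cos φ₀ / cos φ.
At 27.1°: h = 1.000, k = 0.7054; principal scales a = 1.000, b = 0.7054.
sin(ω/2) = (a − b)/(a + b) = 0.2946/1.705 = 0.1727, so ω = 2 arcsin(0.1727) ≈ 19.9°.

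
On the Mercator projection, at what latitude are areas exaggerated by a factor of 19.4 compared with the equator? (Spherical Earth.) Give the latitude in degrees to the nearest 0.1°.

76.9°

Mercator areal scale is sec²φ.
sec²φ = 19.4  ⇒  cos²φ = 0.05155  ⇒  cos φ = 0.2270.
φ = arccos(0.2270) ≈ 76.9°.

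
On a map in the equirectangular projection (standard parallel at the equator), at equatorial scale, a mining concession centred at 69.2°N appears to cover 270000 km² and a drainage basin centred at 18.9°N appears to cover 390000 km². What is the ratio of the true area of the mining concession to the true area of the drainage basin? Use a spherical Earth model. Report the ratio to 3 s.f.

Plate carrée has h = 1 and k = sec φ, giving areal scale sec φ; true area = (apparent area) · cos φ.
True area of mining concession: 270000 × cos(69.2°) = 270000 × 0.3551 = 95880 km².
True area of drainage basin: 390000 × cos(18.9°) = 390000 × 0.9461 = 369000 km².
Ratio = 95880 / 369000 ≈ 0.260.

0.260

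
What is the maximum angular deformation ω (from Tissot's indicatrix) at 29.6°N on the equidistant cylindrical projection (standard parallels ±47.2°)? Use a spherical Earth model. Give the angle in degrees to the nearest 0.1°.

With standard parallel φ₀ = 47.2°, the equirectangular projection gives x = Rλ cos φ₀, y = Rφ, so h = 1 and k = cos 47.2° / cos φ.
At 29.6°: h = 1.000, k = 0.7814; principal scales a = 1.000, b = 0.7814.
sin(ω/2) = (a − b)/(a + b) = 0.2186/1.781 = 0.1227, so ω = 2 arcsin(0.1227) ≈ 14.1°.

14.1°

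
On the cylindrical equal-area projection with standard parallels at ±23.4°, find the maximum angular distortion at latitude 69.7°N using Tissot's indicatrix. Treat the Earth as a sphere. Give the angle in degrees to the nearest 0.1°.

A cylindrical equal-area projection with standard parallel φ₀ has meridian scale h = cos φ / cos φ₀ and parallel scale k = cos φ₀ / cos φ (so areas are preserved, h·k = 1).
At 69.7°: h = 0.3780, k = 2.645; principal scales a = 2.645, b = 0.3780.
sin(ω/2) = (a − b)/(a + b) = 2.267/3.023 = 0.7499, so ω = 2 arcsin(0.7499) ≈ 97.2°.

97.2°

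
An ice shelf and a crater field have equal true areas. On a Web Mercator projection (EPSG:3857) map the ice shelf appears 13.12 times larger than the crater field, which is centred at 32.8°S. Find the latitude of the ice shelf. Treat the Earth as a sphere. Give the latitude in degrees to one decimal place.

76.6°

For equal true areas on Mercator, apparent areas scale as sec²φ, so the ratio is cos²φ₂ / cos²φ₁.
cos²φ₂ / cos²φ₁ = 13.12  ⇒  cos φ₁ = cos 32.8° / √13.12 = 0.8406/3.622 = 0.2321.
φ₁ = arccos(0.2321) ≈ 76.6°.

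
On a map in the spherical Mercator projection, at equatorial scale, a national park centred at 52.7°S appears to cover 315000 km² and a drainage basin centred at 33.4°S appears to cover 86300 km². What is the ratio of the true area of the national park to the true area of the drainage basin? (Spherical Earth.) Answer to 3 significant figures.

Mercator's areal exaggeration is sec²φ; hence true area = (apparent area) · cos²φ.
True area of national park: 315000 × cos²(52.7°) = 315000 × 0.3672 = 115700 km².
True area of drainage basin: 86300 × cos²(33.4°) = 86300 × 0.6970 = 60150 km².
Ratio = 115700 / 60150 ≈ 1.92.

1.92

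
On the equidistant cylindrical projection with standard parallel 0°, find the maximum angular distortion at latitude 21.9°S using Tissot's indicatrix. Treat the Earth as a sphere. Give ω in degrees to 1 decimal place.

4.3°

For the equirectangular projection with φ₀ = 0 (plate carrée), h = 1 along meridians and k = sec φ along parallels.
At 21.9°: h = 1.000, k = 1.078; principal scales a = 1.078, b = 1.000.
sin(ω/2) = (a − b)/(a + b) = 0.07778/2.078 = 0.03743, so ω = 2 arcsin(0.03743) ≈ 4.3°.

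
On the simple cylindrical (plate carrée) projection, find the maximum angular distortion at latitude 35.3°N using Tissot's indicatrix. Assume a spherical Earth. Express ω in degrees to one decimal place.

11.6°

For the equirectangular projection with φ₀ = 0 (plate carrée), h = 1 along meridians and k = sec φ along parallels.
At 35.3°: h = 1.000, k = 1.225; principal scales a = 1.225, b = 1.000.
sin(ω/2) = (a − b)/(a + b) = 0.2253/2.225 = 0.1012, so ω = 2 arcsin(0.1012) ≈ 11.6°.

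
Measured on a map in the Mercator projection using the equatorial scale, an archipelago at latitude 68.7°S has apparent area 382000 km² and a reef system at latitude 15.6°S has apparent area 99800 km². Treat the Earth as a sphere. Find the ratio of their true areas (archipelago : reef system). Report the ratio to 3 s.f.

0.544

On Mercator the areal scale is sec²φ, so true area = apparent × cos²φ.
True area of archipelago: 382000 × cos²(68.7°) = 382000 × 0.1320 = 50410 km².
True area of reef system: 99800 × cos²(15.6°) = 99800 × 0.9277 = 92580 km².
Ratio = 50410 / 92580 ≈ 0.544.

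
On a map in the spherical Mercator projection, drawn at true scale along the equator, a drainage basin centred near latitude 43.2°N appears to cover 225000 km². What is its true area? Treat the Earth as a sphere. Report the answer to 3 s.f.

The Mercator projection is conformal; its linear scale factor is the same in every direction and equals sec φ = 1/cos φ.
Areal scale = k² = sec²φ = 1/cos²(43.2°) = 1/0.7290² = 1.882.
True area = apparent / (areal scale) = 225000 / 1.882 ≈ 120000 km².

120000 km²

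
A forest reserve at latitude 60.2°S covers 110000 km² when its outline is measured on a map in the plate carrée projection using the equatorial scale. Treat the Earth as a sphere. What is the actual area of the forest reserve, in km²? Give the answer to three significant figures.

For the equirectangular projection with φ₀ = 0 (plate carrée), h = 1 along meridians and k = sec φ along parallels.
Areal scale = h·k = 1 × sec φ; at 60.2°, h = 1.000, k = 2.012, so h·k = 2.012.
True area = apparent / (areal scale) = 110000 / 2.012 ≈ 54700 km².

54700 km²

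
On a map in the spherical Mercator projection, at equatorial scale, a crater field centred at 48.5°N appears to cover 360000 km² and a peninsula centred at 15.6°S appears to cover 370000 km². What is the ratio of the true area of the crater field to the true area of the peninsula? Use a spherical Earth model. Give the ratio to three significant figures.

0.461

Mercator's areal exaggeration is sec²φ; hence true area = (apparent area) · cos²φ.
True area of crater field: 360000 × cos²(48.5°) = 360000 × 0.4391 = 158100 km².
True area of peninsula: 370000 × cos²(15.6°) = 370000 × 0.9277 = 343200 km².
Ratio = 158100 / 343200 ≈ 0.461.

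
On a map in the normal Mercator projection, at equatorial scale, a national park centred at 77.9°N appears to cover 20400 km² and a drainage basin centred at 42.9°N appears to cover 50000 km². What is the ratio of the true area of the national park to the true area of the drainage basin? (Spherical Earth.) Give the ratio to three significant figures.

0.0334

Since Mercator area scale is 1/cos²φ, the true area equals the apparent area multiplied by cos²φ.
True area of national park: 20400 × cos²(77.9°) = 20400 × 0.04394 = 896.4 km².
True area of drainage basin: 50000 × cos²(42.9°) = 50000 × 0.5366 = 26830 km².
Ratio = 896.4 / 26830 ≈ 0.0334.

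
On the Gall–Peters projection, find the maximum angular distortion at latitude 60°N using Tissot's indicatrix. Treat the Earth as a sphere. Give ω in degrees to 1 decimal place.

The Gall–Peters projection is cylindrical equal-area with φ₀ = 45°. A cylindrical equal-area projection with standard parallel φ₀ has meridian scale h = cos φ / cos φ₀ and parallel scale k = cos φ₀ / cos φ (so areas are preserved, h·k = 1).
At 60°: h = 0.7071, k = 1.414; principal scales a = 1.414, b = 0.7071.
sin(ω/2) = (a − b)/(a + b) = 0.7071/2.121 = 0.3333, so ω = 2 arcsin(0.3333) ≈ 38.9°.

38.9°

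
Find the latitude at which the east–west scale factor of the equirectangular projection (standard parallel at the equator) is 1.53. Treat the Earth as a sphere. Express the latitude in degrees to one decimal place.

Plate carrée: h = 1, k = sec φ along parallels.
sec φ = 1.53  ⇒  cos φ = 0.6536  ⇒  φ ≈ 49.2°.

49.2°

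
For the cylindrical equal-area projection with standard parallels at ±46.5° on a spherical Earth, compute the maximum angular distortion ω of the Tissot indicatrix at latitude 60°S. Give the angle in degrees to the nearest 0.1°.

36.0°

A cylindrical equal-area projection with standard parallel φ₀ has meridian scale h = cos φ / cos φ₀ and parallel scale k = cos φ₀ / cos φ (so areas are preserved, h·k = 1).
At 60°: h = 0.7264, k = 1.377; principal scales a = 1.377, b = 0.7264.
sin(ω/2) = (a − b)/(a + b) = 0.6503/2.103 = 0.3092, so ω = 2 arcsin(0.3092) ≈ 36.0°.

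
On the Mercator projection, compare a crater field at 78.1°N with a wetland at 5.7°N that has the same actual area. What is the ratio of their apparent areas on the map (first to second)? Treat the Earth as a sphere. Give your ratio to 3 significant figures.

23.3

Mercator areal scale is sec²φ.
At 78.1°: sec²(78.1°) = 1/0.2062² = 23.52.
At 5.7°: sec²(5.7°) = 1/0.9951² = 1.010.
Ratio = 23.52/1.010 = cos²(5.7°)/cos²(78.1°) ≈ 23.3.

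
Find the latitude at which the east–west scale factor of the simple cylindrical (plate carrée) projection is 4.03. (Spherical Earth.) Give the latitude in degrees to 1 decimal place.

Plate carrée: h = 1, k = sec φ along parallels.
sec φ = 4.03  ⇒  cos φ = 0.2481  ⇒  φ ≈ 75.6°.

75.6°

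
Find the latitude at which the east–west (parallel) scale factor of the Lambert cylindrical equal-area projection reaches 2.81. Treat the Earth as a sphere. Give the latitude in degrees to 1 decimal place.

The Lambert cylindrical equal-area projection is the cylindrical equal-area projection with its standard parallel at the equator (φ₀ = 0). For cylindrical equal-area with standard parallel φ₀, h = cos φ / cos φ₀ and k = cos φ₀ / cos φ, so h·k = 1.
k = cos φ₀ / cos φ = 2.81  ⇒  cos φ = cos 0° / 2.81 = 0.3559.
φ = arccos(0.3559) ≈ 69.2°.

69.2°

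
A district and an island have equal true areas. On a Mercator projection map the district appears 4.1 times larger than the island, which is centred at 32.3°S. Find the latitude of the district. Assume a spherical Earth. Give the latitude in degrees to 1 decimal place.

On Mercator, (apparent₁)/(apparent₂) = sec²φ₁ / sec²φ₂ when true areas are equal.
cos²φ₂ / cos²φ₁ = 4.1  ⇒  cos φ₁ = cos 32.3° / √4.1 = 0.8453/2.025 = 0.4174.
φ₁ = arccos(0.4174) ≈ 65.3°.

65.3°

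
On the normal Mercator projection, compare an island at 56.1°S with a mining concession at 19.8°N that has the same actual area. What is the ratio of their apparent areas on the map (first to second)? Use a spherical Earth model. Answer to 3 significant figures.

On Mercator, area is exaggerated by sec²φ = 1/cos²φ.
At 56.1°: sec²(56.1°) = 1/0.5577² = 3.215.
At 19.8°: sec²(19.8°) = 1/0.9409² = 1.130.
Ratio = 3.215/1.130 = cos²(19.8°)/cos²(56.1°) ≈ 2.85.

2.85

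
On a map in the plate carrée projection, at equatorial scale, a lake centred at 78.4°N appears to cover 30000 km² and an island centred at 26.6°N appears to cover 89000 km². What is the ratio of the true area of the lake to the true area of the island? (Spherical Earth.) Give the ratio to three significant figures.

On the plate carrée, areal scale = h·k = 1 × sec φ, so true area = apparent × cos φ.
True area of lake: 30000 × cos(78.4°) = 30000 × 0.2011 = 6032 km².
True area of island: 89000 × cos(26.6°) = 89000 × 0.8942 = 79580 km².
Ratio = 6032 / 79580 ≈ 0.0758.

0.0758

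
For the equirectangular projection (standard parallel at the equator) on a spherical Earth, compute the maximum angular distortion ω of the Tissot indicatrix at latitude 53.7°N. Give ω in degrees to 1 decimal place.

29.7°

In the plate carrée (x = Rλ, y = Rφ), meridians are true-scale (h = 1) and parallels are stretched by k = sec φ.
At 53.7°: h = 1.000, k = 1.689; principal scales a = 1.689, b = 1.000.
sin(ω/2) = (a − b)/(a + b) = 0.6892/2.689 = 0.2563, so ω = 2 arcsin(0.2563) ≈ 29.7°.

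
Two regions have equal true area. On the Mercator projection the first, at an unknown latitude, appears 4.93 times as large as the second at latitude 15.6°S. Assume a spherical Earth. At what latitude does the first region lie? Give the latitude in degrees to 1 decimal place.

On Mercator, (apparent₁)/(apparent₂) = sec²φ₁ / sec²φ₂ when true areas are equal.
cos²φ₂ / cos²φ₁ = 4.93  ⇒  cos φ₁ = cos 15.6° / √4.93 = 0.9632/2.220 = 0.4338.
φ₁ = arccos(0.4338) ≈ 64.3°.

64.3°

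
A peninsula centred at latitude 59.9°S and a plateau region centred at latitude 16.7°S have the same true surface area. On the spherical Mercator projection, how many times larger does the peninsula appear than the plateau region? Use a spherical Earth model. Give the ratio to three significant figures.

On Mercator, area is exaggerated by sec²φ = 1/cos²φ.
At 59.9°: sec²(59.9°) = 1/0.5015² = 3.976.
At 16.7°: sec²(16.7°) = 1/0.9578² = 1.090.
Ratio = 3.976/1.090 = cos²(16.7°)/cos²(59.9°) ≈ 3.65.

3.65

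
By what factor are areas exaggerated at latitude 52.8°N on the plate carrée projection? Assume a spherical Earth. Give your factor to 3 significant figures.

For the equirectangular projection with φ₀ = 0 (plate carrée), h = 1 along meridians and k = sec φ along parallels.
Areal scale = h·k = 1 × sec φ; at 52.8°, h = 1.000, k = 1.654, so h·k = 1.654.

1.65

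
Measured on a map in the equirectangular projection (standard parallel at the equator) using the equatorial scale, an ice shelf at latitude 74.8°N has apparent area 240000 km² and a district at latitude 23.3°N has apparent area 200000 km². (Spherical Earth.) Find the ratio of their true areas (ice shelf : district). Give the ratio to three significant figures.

0.343

On the plate carrée, areal scale = h·k = 1 × sec φ, so true area = apparent × cos φ.
True area of ice shelf: 240000 × cos(74.8°) = 240000 × 0.2622 = 62930 km².
True area of district: 200000 × cos(23.3°) = 200000 × 0.9184 = 183700 km².
Ratio = 62930 / 183700 ≈ 0.343.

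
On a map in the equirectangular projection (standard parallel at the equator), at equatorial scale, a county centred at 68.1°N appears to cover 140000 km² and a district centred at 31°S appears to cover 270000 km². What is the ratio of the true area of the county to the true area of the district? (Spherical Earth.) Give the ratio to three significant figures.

Plate carrée has h = 1 and k = sec φ, giving areal scale sec φ; true area = (apparent area) · cos φ.
True area of county: 140000 × cos(68.1°) = 140000 × 0.3730 = 52220 km².
True area of district: 270000 × cos(31°) = 270000 × 0.8572 = 231400 km².
Ratio = 52220 / 231400 ≈ 0.226.

0.226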